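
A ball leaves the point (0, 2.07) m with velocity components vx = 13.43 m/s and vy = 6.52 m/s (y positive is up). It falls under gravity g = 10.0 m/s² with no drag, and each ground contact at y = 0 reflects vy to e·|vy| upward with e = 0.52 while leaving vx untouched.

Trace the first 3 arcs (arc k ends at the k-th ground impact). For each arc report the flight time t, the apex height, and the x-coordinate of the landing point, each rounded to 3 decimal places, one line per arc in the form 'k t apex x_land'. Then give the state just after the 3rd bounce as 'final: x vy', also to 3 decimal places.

Arc 1: start y=2.070, vy=6.520 → t=1.568, apex=4.196, x_land=21.059, impact vy=-9.160
  bounce: vy ← 0.52·9.160 = 4.763
Arc 2: start y=0.000, vy=4.763 → t=0.953, apex=1.134, x_land=33.853, impact vy=-4.763
  bounce: vy ← 0.52·4.763 = 2.477
Arc 3: start y=0.000, vy=2.477 → t=0.495, apex=0.307, x_land=40.506, impact vy=-2.477
  bounce: vy ← 0.52·2.477 = 1.288

1 1.568 4.196 21.059
2 0.953 1.134 33.853
3 0.495 0.307 40.506
final: 40.506 1.288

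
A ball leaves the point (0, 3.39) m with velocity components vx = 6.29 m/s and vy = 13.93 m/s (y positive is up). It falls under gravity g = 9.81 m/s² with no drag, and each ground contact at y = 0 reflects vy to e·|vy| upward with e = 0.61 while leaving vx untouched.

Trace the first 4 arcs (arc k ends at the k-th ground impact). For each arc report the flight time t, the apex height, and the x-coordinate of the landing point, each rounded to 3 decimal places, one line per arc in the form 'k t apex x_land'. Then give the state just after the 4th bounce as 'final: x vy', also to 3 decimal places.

Arc 1: start y=3.390, vy=13.930 → t=3.065, apex=13.280, x_land=19.281, impact vy=-16.142
  bounce: vy ← 0.61·16.142 = 9.846
Arc 2: start y=0.000, vy=9.846 → t=2.007, apex=4.942, x_land=31.908, impact vy=-9.846
  bounce: vy ← 0.61·9.846 = 6.006
Arc 3: start y=0.000, vy=6.006 → t=1.225, apex=1.839, x_land=39.611, impact vy=-6.006
  bounce: vy ← 0.61·6.006 = 3.664
Arc 4: start y=0.000, vy=3.664 → t=0.747, apex=0.684, x_land=44.309, impact vy=-3.664
  bounce: vy ← 0.61·3.664 = 2.235

1 3.065 13.280 19.281
2 2.007 4.942 31.908
3 1.225 1.839 39.611
4 0.747 0.684 44.309
final: 44.309 2.235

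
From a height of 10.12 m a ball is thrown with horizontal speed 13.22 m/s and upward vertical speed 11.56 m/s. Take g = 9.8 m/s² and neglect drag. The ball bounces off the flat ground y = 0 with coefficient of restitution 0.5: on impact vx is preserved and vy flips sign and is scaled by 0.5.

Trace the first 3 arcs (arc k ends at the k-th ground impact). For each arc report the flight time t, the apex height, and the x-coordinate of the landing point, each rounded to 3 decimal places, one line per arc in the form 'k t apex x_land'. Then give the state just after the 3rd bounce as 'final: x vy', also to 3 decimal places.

Arc 1: start y=10.120, vy=11.560 → t=3.039, apex=16.938, x_land=40.173, impact vy=-18.220
  bounce: vy ← 0.5·18.220 = 9.110
Arc 2: start y=0.000, vy=9.110 → t=1.859, apex=4.235, x_land=64.752, impact vy=-9.110
  bounce: vy ← 0.5·9.110 = 4.555
Arc 3: start y=0.000, vy=4.555 → t=0.930, apex=1.059, x_land=77.042, impact vy=-4.555
  bounce: vy ← 0.5·4.555 = 2.278

1 3.039 16.938 40.173
2 1.859 4.235 64.752
3 0.930 1.059 77.042
final: 77.042 2.278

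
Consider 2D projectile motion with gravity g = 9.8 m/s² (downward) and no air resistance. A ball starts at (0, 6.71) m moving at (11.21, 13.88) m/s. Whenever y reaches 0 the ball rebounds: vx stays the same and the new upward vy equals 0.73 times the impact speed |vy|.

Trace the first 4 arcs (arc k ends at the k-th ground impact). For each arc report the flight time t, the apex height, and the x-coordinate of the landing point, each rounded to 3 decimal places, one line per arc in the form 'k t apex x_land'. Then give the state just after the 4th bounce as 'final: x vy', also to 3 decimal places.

1 3.254 16.539 36.472
2 2.682 8.814 66.541
3 1.958 4.697 88.492
4 1.429 2.503 104.515
final: 104.515 5.113

Arc 1: start y=6.710, vy=13.880 → t=3.254, apex=16.539, x_land=36.472, impact vy=-18.005
  bounce: vy ← 0.73·18.005 = 13.143
Arc 2: start y=0.000, vy=13.143 → t=2.682, apex=8.814, x_land=66.541, impact vy=-13.143
  bounce: vy ← 0.73·13.143 = 9.595
Arc 3: start y=0.000, vy=9.595 → t=1.958, apex=4.697, x_land=88.492, impact vy=-9.595
  bounce: vy ← 0.73·9.595 = 7.004
Arc 4: start y=0.000, vy=7.004 → t=1.429, apex=2.503, x_land=104.515, impact vy=-7.004
  bounce: vy ← 0.73·7.004 = 5.113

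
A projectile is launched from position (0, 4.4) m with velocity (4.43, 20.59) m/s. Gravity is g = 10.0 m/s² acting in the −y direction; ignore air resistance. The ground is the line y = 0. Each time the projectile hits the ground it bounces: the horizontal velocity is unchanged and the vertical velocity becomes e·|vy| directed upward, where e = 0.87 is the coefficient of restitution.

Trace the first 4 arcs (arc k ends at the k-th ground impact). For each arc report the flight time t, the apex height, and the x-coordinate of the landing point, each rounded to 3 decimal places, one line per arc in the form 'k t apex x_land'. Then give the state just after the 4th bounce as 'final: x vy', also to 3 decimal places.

Arc 1: start y=4.400, vy=20.590 → t=4.322, apex=25.597, x_land=19.145, impact vy=-22.626
  bounce: vy ← 0.87·22.626 = 19.685
Arc 2: start y=0.000, vy=19.685 → t=3.937, apex=19.375, x_land=36.586, impact vy=-19.685
  bounce: vy ← 0.87·19.685 = 17.126
Arc 3: start y=0.000, vy=17.126 → t=3.425, apex=14.665, x_land=51.759, impact vy=-17.126
  bounce: vy ← 0.87·17.126 = 14.899
Arc 4: start y=0.000, vy=14.899 → t=2.980, apex=11.100, x_land=64.960, impact vy=-14.899
  bounce: vy ← 0.87·14.899 = 12.963

1 4.322 25.597 19.145
2 3.937 19.375 36.586
3 3.425 14.665 51.759
4 2.980 11.100 64.960
final: 64.960 12.963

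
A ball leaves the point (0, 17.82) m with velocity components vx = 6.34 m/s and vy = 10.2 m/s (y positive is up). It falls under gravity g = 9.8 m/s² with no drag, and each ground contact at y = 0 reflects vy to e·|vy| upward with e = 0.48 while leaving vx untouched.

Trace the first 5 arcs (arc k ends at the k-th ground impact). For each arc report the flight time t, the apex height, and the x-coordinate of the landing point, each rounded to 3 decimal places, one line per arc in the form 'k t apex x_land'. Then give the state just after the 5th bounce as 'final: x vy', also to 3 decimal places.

1 3.213 23.128 20.373
2 2.086 5.329 33.596
3 1.001 1.228 39.943
4 0.481 0.283 42.990
5 0.231 0.065 44.452
final: 44.452 0.543

Arc 1: start y=17.820, vy=10.200 → t=3.213, apex=23.128, x_land=20.373, impact vy=-21.291
  bounce: vy ← 0.48·21.291 = 10.220
Arc 2: start y=0.000, vy=10.220 → t=2.086, apex=5.329, x_land=33.596, impact vy=-10.220
  bounce: vy ← 0.48·10.220 = 4.905
Arc 3: start y=0.000, vy=4.905 → t=1.001, apex=1.228, x_land=39.943, impact vy=-4.905
  bounce: vy ← 0.48·4.905 = 2.355
Arc 4: start y=0.000, vy=2.355 → t=0.481, apex=0.283, x_land=42.990, impact vy=-2.355
  bounce: vy ← 0.48·2.355 = 1.130
Arc 5: start y=0.000, vy=1.130 → t=0.231, apex=0.065, x_land=44.452, impact vy=-1.130
  bounce: vy ← 0.48·1.130 = 0.543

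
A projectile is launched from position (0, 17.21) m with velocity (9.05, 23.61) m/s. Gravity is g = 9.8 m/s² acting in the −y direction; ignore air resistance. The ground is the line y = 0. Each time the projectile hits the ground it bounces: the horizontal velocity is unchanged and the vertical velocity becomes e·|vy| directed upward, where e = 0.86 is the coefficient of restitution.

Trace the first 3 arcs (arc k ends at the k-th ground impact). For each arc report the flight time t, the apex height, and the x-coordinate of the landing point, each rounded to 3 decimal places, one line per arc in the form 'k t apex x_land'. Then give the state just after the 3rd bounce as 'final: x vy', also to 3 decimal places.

1 5.461 45.650 49.426
2 5.250 33.763 96.938
3 4.515 24.971 137.798
final: 137.798 19.026

Arc 1: start y=17.210, vy=23.610 → t=5.461, apex=45.650, x_land=49.426, impact vy=-29.912
  bounce: vy ← 0.86·29.912 = 25.725
Arc 2: start y=0.000, vy=25.725 → t=5.250, apex=33.763, x_land=96.938, impact vy=-25.725
  bounce: vy ← 0.86·25.725 = 22.123
Arc 3: start y=0.000, vy=22.123 → t=4.515, apex=24.971, x_land=137.798, impact vy=-22.123
  bounce: vy ← 0.86·22.123 = 19.026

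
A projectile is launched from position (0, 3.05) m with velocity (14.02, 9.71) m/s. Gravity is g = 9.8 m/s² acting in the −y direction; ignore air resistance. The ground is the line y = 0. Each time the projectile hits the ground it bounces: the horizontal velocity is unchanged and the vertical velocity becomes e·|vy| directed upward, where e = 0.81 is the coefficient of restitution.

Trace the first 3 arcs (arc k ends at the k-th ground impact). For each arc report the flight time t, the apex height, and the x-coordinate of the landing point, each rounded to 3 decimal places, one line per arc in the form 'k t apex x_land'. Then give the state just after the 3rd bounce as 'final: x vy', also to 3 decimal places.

Arc 1: start y=3.050, vy=9.710 → t=2.257, apex=7.860, x_land=31.648, impact vy=-12.412
  bounce: vy ← 0.81·12.412 = 10.054
Arc 2: start y=0.000, vy=10.054 → t=2.052, apex=5.157, x_land=60.415, impact vy=-10.054
  bounce: vy ← 0.81·10.054 = 8.144
Arc 3: start y=0.000, vy=8.144 → t=1.662, apex=3.384, x_land=83.716, impact vy=-8.144
  bounce: vy ← 0.81·8.144 = 6.596

1 2.257 7.860 31.648
2 2.052 5.157 60.415
3 1.662 3.384 83.716
final: 83.716 6.596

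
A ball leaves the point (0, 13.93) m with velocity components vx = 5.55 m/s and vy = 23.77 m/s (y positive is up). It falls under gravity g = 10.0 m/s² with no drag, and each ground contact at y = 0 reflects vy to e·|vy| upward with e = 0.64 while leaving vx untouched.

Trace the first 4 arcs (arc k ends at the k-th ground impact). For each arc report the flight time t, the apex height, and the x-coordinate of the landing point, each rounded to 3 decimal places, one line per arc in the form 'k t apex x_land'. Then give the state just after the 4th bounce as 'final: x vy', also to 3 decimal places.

Arc 1: start y=13.930, vy=23.770 → t=5.282, apex=42.181, x_land=29.312, impact vy=-29.045
  bounce: vy ← 0.64·29.045 = 18.589
Arc 2: start y=0.000, vy=18.589 → t=3.718, apex=17.277, x_land=49.946, impact vy=-18.589
  bounce: vy ← 0.64·18.589 = 11.897
Arc 3: start y=0.000, vy=11.897 → t=2.379, apex=7.077, x_land=63.151, impact vy=-11.897
  bounce: vy ← 0.64·11.897 = 7.614
Arc 4: start y=0.000, vy=7.614 → t=1.523, apex=2.899, x_land=71.603, impact vy=-7.614
  bounce: vy ← 0.64·7.614 = 4.873

1 5.282 42.181 29.312
2 3.718 17.277 49.946
3 2.379 7.077 63.151
4 1.523 2.899 71.603
final: 71.603 4.873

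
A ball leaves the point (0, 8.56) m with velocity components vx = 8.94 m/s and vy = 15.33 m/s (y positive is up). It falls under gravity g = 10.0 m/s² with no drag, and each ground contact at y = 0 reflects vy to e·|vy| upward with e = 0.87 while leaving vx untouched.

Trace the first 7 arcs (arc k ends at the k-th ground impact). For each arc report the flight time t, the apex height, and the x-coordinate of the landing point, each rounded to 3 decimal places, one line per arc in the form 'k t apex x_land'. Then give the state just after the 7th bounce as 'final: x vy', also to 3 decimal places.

Arc 1: start y=8.560, vy=15.330 → t=3.548, apex=20.310, x_land=31.723, impact vy=-20.155
  bounce: vy ← 0.87·20.155 = 17.535
Arc 2: start y=0.000, vy=17.535 → t=3.507, apex=15.373, x_land=63.075, impact vy=-17.535
  bounce: vy ← 0.87·17.535 = 15.255
Arc 3: start y=0.000, vy=15.255 → t=3.051, apex=11.636, x_land=90.351, impact vy=-15.255
  bounce: vy ← 0.87·15.255 = 13.272
Arc 4: start y=0.000, vy=13.272 → t=2.654, apex=8.807, x_land=114.081, impact vy=-13.272
  bounce: vy ← 0.87·13.272 = 11.547
Arc 5: start y=0.000, vy=11.547 → t=2.309, apex=6.666, x_land=134.726, impact vy=-11.547
  bounce: vy ← 0.87·11.547 = 10.045
Arc 6: start y=0.000, vy=10.045 → t=2.009, apex=5.046, x_land=152.688, impact vy=-10.045
  bounce: vy ← 0.87·10.045 = 8.740
Arc 7: start y=0.000, vy=8.740 → t=1.748, apex=3.819, x_land=168.314, impact vy=-8.740
  bounce: vy ← 0.87·8.740 = 7.603

1 3.548 20.310 31.723
2 3.507 15.373 63.075
3 3.051 11.636 90.351
4 2.654 8.807 114.081
5 2.309 6.666 134.726
6 2.009 5.046 152.688
7 1.748 3.819 168.314
final: 168.314 7.603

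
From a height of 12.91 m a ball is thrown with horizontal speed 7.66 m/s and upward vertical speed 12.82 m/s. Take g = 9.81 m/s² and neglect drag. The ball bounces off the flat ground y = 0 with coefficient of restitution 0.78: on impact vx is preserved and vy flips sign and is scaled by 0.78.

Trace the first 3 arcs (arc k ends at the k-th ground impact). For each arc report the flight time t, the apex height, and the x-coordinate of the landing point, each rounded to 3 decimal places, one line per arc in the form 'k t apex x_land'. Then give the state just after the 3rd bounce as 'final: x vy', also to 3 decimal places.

1 3.390 21.287 25.968
2 3.250 12.951 50.861
3 2.535 7.879 70.279
final: 70.279 9.698

Arc 1: start y=12.910, vy=12.820 → t=3.390, apex=21.287, x_land=25.968, impact vy=-20.436
  bounce: vy ← 0.78·20.436 = 15.940
Arc 2: start y=0.000, vy=15.940 → t=3.250, apex=12.951, x_land=50.861, impact vy=-15.940
  bounce: vy ← 0.78·15.940 = 12.434
Arc 3: start y=0.000, vy=12.434 → t=2.535, apex=7.879, x_land=70.279, impact vy=-12.434
  bounce: vy ← 0.78·12.434 = 9.698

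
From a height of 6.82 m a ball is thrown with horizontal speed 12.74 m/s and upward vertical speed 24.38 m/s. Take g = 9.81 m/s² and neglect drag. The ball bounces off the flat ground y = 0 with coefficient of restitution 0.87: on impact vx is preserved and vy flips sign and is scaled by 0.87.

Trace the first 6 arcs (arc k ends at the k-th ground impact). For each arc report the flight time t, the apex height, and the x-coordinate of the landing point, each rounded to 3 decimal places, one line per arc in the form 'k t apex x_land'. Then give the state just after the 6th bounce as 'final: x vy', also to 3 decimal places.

Arc 1: start y=6.820, vy=24.380 → t=5.236, apex=37.115, x_land=66.706, impact vy=-26.985
  bounce: vy ← 0.87·26.985 = 23.477
Arc 2: start y=0.000, vy=23.477 → t=4.786, apex=28.092, x_land=127.684, impact vy=-23.477
  bounce: vy ← 0.87·23.477 = 20.425
Arc 3: start y=0.000, vy=20.425 → t=4.164, apex=21.263, x_land=180.735, impact vy=-20.425
  bounce: vy ← 0.87·20.425 = 17.770
Arc 4: start y=0.000, vy=17.770 → t=3.623, apex=16.094, x_land=226.889, impact vy=-17.770
  bounce: vy ← 0.87·17.770 = 15.460
Arc 5: start y=0.000, vy=15.460 → t=3.152, apex=12.182, x_land=267.044, impact vy=-15.460
  bounce: vy ← 0.87·15.460 = 13.450
Arc 6: start y=0.000, vy=13.450 → t=2.742, apex=9.220, x_land=301.978, impact vy=-13.450
  bounce: vy ← 0.87·13.450 = 11.701

1 5.236 37.115 66.706
2 4.786 28.092 127.684
3 4.164 21.263 180.735
4 3.623 16.094 226.889
5 3.152 12.182 267.044
6 2.742 9.220 301.978
final: 301.978 11.701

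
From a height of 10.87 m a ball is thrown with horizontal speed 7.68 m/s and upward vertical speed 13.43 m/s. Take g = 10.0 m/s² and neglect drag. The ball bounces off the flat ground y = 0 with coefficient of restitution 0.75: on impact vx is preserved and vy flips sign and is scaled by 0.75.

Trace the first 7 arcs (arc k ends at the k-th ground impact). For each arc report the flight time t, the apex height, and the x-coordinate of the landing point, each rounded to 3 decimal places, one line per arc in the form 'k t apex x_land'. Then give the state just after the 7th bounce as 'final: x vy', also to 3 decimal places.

Arc 1: start y=10.870, vy=13.430 → t=3.337, apex=19.888, x_land=25.631, impact vy=-19.944
  bounce: vy ← 0.75·19.944 = 14.958
Arc 2: start y=0.000, vy=14.958 → t=2.992, apex=11.187, x_land=48.607, impact vy=-14.958
  bounce: vy ← 0.75·14.958 = 11.219
Arc 3: start y=0.000, vy=11.219 → t=2.244, apex=6.293, x_land=65.838, impact vy=-11.219
  bounce: vy ← 0.75·11.219 = 8.414
Arc 4: start y=0.000, vy=8.414 → t=1.683, apex=3.540, x_land=78.762, impact vy=-8.414
  bounce: vy ← 0.75·8.414 = 6.310
Arc 5: start y=0.000, vy=6.310 → t=1.262, apex=1.991, x_land=88.455, impact vy=-6.310
  bounce: vy ← 0.75·6.310 = 4.733
Arc 6: start y=0.000, vy=4.733 → t=0.947, apex=1.120, x_land=95.725, impact vy=-4.733
  bounce: vy ← 0.75·4.733 = 3.550
Arc 7: start y=0.000, vy=3.550 → t=0.710, apex=0.630, x_land=101.177, impact vy=-3.550
  bounce: vy ← 0.75·3.550 = 2.662

1 3.337 19.888 25.631
2 2.992 11.187 48.607
3 2.244 6.293 65.838
4 1.683 3.540 78.762
5 1.262 1.991 88.455
6 0.947 1.120 95.725
7 0.710 0.630 101.177
final: 101.177 2.662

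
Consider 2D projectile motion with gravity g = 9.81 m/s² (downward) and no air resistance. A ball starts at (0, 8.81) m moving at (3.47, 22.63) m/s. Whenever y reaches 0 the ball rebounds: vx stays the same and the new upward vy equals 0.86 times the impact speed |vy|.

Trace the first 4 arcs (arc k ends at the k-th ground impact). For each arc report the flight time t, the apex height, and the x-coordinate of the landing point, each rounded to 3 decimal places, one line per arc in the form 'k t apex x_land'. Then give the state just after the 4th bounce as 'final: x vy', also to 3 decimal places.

Arc 1: start y=8.810, vy=22.630 → t=4.975, apex=34.912, x_land=17.262, impact vy=-26.172
  bounce: vy ← 0.86·26.172 = 22.508
Arc 2: start y=0.000, vy=22.508 → t=4.589, apex=25.821, x_land=33.185, impact vy=-22.508
  bounce: vy ← 0.86·22.508 = 19.357
Arc 3: start y=0.000, vy=19.357 → t=3.946, apex=19.097, x_land=46.879, impact vy=-19.357
  bounce: vy ← 0.86·19.357 = 16.647
Arc 4: start y=0.000, vy=16.647 → t=3.394, apex=14.124, x_land=58.656, impact vy=-16.647
  bounce: vy ← 0.86·16.647 = 14.316

1 4.975 34.912 17.262
2 4.589 25.821 33.185
3 3.946 19.097 46.879
4 3.394 14.124 58.656
final: 58.656 14.316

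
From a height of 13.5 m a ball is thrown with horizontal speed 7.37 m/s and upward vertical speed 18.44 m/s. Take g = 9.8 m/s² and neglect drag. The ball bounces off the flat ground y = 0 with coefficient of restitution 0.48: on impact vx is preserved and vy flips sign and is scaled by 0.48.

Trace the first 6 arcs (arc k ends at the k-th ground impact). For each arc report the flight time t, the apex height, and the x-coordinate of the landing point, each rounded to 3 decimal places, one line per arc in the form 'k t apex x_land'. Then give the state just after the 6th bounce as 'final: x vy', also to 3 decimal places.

1 4.391 30.849 32.360
2 2.409 7.108 50.112
3 1.156 1.638 58.633
4 0.555 0.377 62.724
5 0.266 0.087 64.687
6 0.128 0.020 65.629
final: 65.629 0.301

Arc 1: start y=13.500, vy=18.440 → t=4.391, apex=30.849, x_land=32.360, impact vy=-24.589
  bounce: vy ← 0.48·24.589 = 11.803
Arc 2: start y=0.000, vy=11.803 → t=2.409, apex=7.108, x_land=50.112, impact vy=-11.803
  bounce: vy ← 0.48·11.803 = 5.665
Arc 3: start y=0.000, vy=5.665 → t=1.156, apex=1.638, x_land=58.633, impact vy=-5.665
  bounce: vy ← 0.48·5.665 = 2.719
Arc 4: start y=0.000, vy=2.719 → t=0.555, apex=0.377, x_land=62.724, impact vy=-2.719
  bounce: vy ← 0.48·2.719 = 1.305
Arc 5: start y=0.000, vy=1.305 → t=0.266, apex=0.087, x_land=64.687, impact vy=-1.305
  bounce: vy ← 0.48·1.305 = 0.627
Arc 6: start y=0.000, vy=0.627 → t=0.128, apex=0.020, x_land=65.629, impact vy=-0.627
  bounce: vy ← 0.48·0.627 = 0.301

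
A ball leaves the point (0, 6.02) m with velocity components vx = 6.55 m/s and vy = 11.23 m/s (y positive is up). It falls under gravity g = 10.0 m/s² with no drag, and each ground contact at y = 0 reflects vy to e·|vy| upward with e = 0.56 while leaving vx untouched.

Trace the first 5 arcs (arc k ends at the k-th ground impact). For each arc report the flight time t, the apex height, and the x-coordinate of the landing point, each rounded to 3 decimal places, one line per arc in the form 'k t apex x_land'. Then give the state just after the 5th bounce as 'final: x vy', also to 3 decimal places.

1 2.693 12.326 17.640
2 1.758 3.865 29.158
3 0.985 1.212 35.608
4 0.551 0.380 39.220
5 0.309 0.119 41.243
final: 41.243 0.865

Arc 1: start y=6.020, vy=11.230 → t=2.693, apex=12.326, x_land=17.640, impact vy=-15.701
  bounce: vy ← 0.56·15.701 = 8.792
Arc 2: start y=0.000, vy=8.792 → t=1.758, apex=3.865, x_land=29.158, impact vy=-8.792
  bounce: vy ← 0.56·8.792 = 4.924
Arc 3: start y=0.000, vy=4.924 → t=0.985, apex=1.212, x_land=35.608, impact vy=-4.924
  bounce: vy ← 0.56·4.924 = 2.757
Arc 4: start y=0.000, vy=2.757 → t=0.551, apex=0.380, x_land=39.220, impact vy=-2.757
  bounce: vy ← 0.56·2.757 = 1.544
Arc 5: start y=0.000, vy=1.544 → t=0.309, apex=0.119, x_land=41.243, impact vy=-1.544
  bounce: vy ← 0.56·1.544 = 0.865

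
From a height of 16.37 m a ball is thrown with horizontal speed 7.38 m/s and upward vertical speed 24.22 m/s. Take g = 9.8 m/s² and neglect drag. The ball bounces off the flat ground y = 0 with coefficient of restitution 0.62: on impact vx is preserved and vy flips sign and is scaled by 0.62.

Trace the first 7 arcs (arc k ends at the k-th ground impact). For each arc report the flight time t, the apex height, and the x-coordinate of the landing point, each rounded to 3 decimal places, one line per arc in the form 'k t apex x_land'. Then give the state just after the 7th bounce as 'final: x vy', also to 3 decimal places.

Arc 1: start y=16.370, vy=24.220 → t=5.545, apex=46.299, x_land=40.924, impact vy=-30.124
  bounce: vy ← 0.62·30.124 = 18.677
Arc 2: start y=0.000, vy=18.677 → t=3.812, apex=17.797, x_land=69.054, impact vy=-18.677
  bounce: vy ← 0.62·18.677 = 11.580
Arc 3: start y=0.000, vy=11.580 → t=2.363, apex=6.841, x_land=86.495, impact vy=-11.580
  bounce: vy ← 0.62·11.580 = 7.179
Arc 4: start y=0.000, vy=7.179 → t=1.465, apex=2.630, x_land=97.308, impact vy=-7.179
  bounce: vy ← 0.62·7.179 = 4.451
Arc 5: start y=0.000, vy=4.451 → t=0.908, apex=1.011, x_land=104.012, impact vy=-4.451
  bounce: vy ← 0.62·4.451 = 2.760
Arc 6: start y=0.000, vy=2.760 → t=0.563, apex=0.389, x_land=108.168, impact vy=-2.760
  bounce: vy ← 0.62·2.760 = 1.711
Arc 7: start y=0.000, vy=1.711 → t=0.349, apex=0.149, x_land=110.745, impact vy=-1.711
  bounce: vy ← 0.62·1.711 = 1.061

1 5.545 46.299 40.924
2 3.812 17.797 69.054
3 2.363 6.841 86.495
4 1.465 2.630 97.308
5 0.908 1.011 104.012
6 0.563 0.389 108.168
7 0.349 0.149 110.745
final: 110.745 1.061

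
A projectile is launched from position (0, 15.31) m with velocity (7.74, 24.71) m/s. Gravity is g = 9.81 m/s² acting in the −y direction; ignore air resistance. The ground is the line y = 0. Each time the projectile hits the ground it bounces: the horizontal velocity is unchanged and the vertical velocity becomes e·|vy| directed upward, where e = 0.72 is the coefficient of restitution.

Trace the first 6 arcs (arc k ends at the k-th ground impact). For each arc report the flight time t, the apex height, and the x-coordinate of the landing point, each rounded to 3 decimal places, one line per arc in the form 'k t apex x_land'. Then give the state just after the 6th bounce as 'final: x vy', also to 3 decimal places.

Arc 1: start y=15.310, vy=24.710 → t=5.596, apex=46.430, x_land=43.309, impact vy=-30.182
  bounce: vy ← 0.72·30.182 = 21.731
Arc 2: start y=0.000, vy=21.731 → t=4.430, apex=24.070, x_land=77.601, impact vy=-21.731
  bounce: vy ← 0.72·21.731 = 15.646
Arc 3: start y=0.000, vy=15.646 → t=3.190, apex=12.478, x_land=102.291, impact vy=-15.646
  bounce: vy ← 0.72·15.646 = 11.265
Arc 4: start y=0.000, vy=11.265 → t=2.297, apex=6.468, x_land=120.067, impact vy=-11.265
  bounce: vy ← 0.72·11.265 = 8.111
Arc 5: start y=0.000, vy=8.111 → t=1.654, apex=3.353, x_land=132.867, impact vy=-8.111
  bounce: vy ← 0.72·8.111 = 5.840
Arc 6: start y=0.000, vy=5.840 → t=1.191, apex=1.738, x_land=142.082, impact vy=-5.840
  bounce: vy ← 0.72·5.840 = 4.205

1 5.596 46.430 43.309
2 4.430 24.070 77.601
3 3.190 12.478 102.291
4 2.297 6.468 120.067
5 1.654 3.353 132.867
6 1.191 1.738 142.082
final: 142.082 4.205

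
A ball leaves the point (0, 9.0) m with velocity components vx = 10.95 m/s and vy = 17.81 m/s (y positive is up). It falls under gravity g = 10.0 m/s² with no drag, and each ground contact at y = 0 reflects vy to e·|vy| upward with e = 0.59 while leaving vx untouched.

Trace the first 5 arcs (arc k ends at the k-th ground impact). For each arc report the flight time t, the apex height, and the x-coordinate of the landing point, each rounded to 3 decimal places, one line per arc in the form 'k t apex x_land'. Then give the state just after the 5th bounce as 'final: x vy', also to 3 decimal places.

Arc 1: start y=9.000, vy=17.810 → t=4.011, apex=24.860, x_land=43.918, impact vy=-22.298
  bounce: vy ← 0.59·22.298 = 13.156
Arc 2: start y=0.000, vy=13.156 → t=2.631, apex=8.654, x_land=72.729, impact vy=-13.156
  bounce: vy ← 0.59·13.156 = 7.762
Arc 3: start y=0.000, vy=7.762 → t=1.552, apex=3.012, x_land=89.728, impact vy=-7.762
  bounce: vy ← 0.59·7.762 = 4.580
Arc 4: start y=0.000, vy=4.580 → t=0.916, apex=1.049, x_land=99.757, impact vy=-4.580
  bounce: vy ← 0.59·4.580 = 2.702
Arc 5: start y=0.000, vy=2.702 → t=0.540, apex=0.365, x_land=105.674, impact vy=-2.702
  bounce: vy ← 0.59·2.702 = 1.594

1 4.011 24.860 43.918
2 2.631 8.654 72.729
3 1.552 3.012 89.728
4 0.916 1.049 99.757
5 0.540 0.365 105.674
final: 105.674 1.594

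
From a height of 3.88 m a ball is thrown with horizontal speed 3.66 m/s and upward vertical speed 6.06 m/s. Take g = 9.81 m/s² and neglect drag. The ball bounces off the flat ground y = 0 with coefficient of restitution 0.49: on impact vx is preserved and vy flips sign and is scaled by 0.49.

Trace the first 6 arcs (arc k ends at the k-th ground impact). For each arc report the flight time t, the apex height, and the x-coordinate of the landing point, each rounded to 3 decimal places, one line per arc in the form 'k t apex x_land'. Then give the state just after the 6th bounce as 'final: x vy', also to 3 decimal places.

1 1.701 5.752 6.224
2 1.061 1.381 10.108
3 0.520 0.332 12.012
4 0.255 0.080 12.944
5 0.125 0.019 13.401
6 0.061 0.005 13.625
final: 13.625 0.147

Arc 1: start y=3.880, vy=6.060 → t=1.701, apex=5.752, x_land=6.224, impact vy=-10.623
  bounce: vy ← 0.49·10.623 = 5.205
Arc 2: start y=0.000, vy=5.205 → t=1.061, apex=1.381, x_land=10.108, impact vy=-5.205
  bounce: vy ← 0.49·5.205 = 2.551
Arc 3: start y=0.000, vy=2.551 → t=0.520, apex=0.332, x_land=12.012, impact vy=-2.551
  bounce: vy ← 0.49·2.551 = 1.250
Arc 4: start y=0.000, vy=1.250 → t=0.255, apex=0.080, x_land=12.944, impact vy=-1.250
  bounce: vy ← 0.49·1.250 = 0.612
Arc 5: start y=0.000, vy=0.612 → t=0.125, apex=0.019, x_land=13.401, impact vy=-0.612
  bounce: vy ← 0.49·0.612 = 0.300
Arc 6: start y=0.000, vy=0.300 → t=0.061, apex=0.005, x_land=13.625, impact vy=-0.300
  bounce: vy ← 0.49·0.300 = 0.147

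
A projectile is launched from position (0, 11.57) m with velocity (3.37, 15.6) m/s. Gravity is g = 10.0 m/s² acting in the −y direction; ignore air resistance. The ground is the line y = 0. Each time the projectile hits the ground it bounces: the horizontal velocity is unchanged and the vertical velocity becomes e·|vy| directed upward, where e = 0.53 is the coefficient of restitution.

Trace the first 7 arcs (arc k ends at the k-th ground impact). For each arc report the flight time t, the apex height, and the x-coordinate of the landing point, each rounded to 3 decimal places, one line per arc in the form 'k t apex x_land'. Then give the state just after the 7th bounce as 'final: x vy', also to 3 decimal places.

Arc 1: start y=11.570, vy=15.600 → t=3.739, apex=23.738, x_land=12.600, impact vy=-21.789
  bounce: vy ← 0.53·21.789 = 11.548
Arc 2: start y=0.000, vy=11.548 → t=2.310, apex=6.668, x_land=20.384, impact vy=-11.548
  bounce: vy ← 0.53·11.548 = 6.121
Arc 3: start y=0.000, vy=6.121 → t=1.224, apex=1.873, x_land=24.509, impact vy=-6.121
  bounce: vy ← 0.53·6.121 = 3.244
Arc 4: start y=0.000, vy=3.244 → t=0.649, apex=0.526, x_land=26.695, impact vy=-3.244
  bounce: vy ← 0.53·3.244 = 1.719
Arc 5: start y=0.000, vy=1.719 → t=0.344, apex=0.148, x_land=27.854, impact vy=-1.719
  bounce: vy ← 0.53·1.719 = 0.911
Arc 6: start y=0.000, vy=0.911 → t=0.182, apex=0.042, x_land=28.468, impact vy=-0.911
  bounce: vy ← 0.53·0.911 = 0.483
Arc 7: start y=0.000, vy=0.483 → t=0.097, apex=0.012, x_land=28.794, impact vy=-0.483
  bounce: vy ← 0.53·0.483 = 0.256

1 3.739 23.738 12.600
2 2.310 6.668 20.384
3 1.224 1.873 24.509
4 0.649 0.526 26.695
5 0.344 0.148 27.854
6 0.182 0.042 28.468
7 0.097 0.012 28.794
final: 28.794 0.256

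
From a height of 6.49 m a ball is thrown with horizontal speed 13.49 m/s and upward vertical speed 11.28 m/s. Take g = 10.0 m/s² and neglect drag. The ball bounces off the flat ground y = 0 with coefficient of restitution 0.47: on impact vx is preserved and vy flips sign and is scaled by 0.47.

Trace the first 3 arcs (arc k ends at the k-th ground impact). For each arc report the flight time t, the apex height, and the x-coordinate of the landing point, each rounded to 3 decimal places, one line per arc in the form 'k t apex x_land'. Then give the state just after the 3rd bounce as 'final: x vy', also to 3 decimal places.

Arc 1: start y=6.490, vy=11.280 → t=2.731, apex=12.852, x_land=36.844, impact vy=-16.032
  bounce: vy ← 0.47·16.032 = 7.535
Arc 2: start y=0.000, vy=7.535 → t=1.507, apex=2.839, x_land=57.175, impact vy=-7.535
  bounce: vy ← 0.47·7.535 = 3.542
Arc 3: start y=0.000, vy=3.542 → t=0.708, apex=0.627, x_land=66.730, impact vy=-3.542
  bounce: vy ← 0.47·3.542 = 1.665

1 2.731 12.852 36.844
2 1.507 2.839 57.175
3 0.708 0.627 66.730
final: 66.730 1.665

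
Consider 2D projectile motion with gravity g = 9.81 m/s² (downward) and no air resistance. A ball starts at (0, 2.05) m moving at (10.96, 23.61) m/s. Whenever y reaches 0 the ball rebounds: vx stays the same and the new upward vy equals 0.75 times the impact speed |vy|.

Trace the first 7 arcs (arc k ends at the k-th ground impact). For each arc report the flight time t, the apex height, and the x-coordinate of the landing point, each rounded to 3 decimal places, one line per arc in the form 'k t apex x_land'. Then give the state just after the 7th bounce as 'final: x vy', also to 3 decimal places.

Arc 1: start y=2.050, vy=23.610 → t=4.899, apex=30.461, x_land=53.691, impact vy=-24.447
  bounce: vy ← 0.75·24.447 = 18.335
Arc 2: start y=0.000, vy=18.335 → t=3.738, apex=17.135, x_land=94.660, impact vy=-18.335
  bounce: vy ← 0.75·18.335 = 13.751
Arc 3: start y=0.000, vy=13.751 → t=2.804, apex=9.638, x_land=125.387, impact vy=-13.751
  bounce: vy ← 0.75·13.751 = 10.314
Arc 4: start y=0.000, vy=10.314 → t=2.103, apex=5.421, x_land=148.432, impact vy=-10.314
  bounce: vy ← 0.75·10.314 = 7.735
Arc 5: start y=0.000, vy=7.735 → t=1.577, apex=3.050, x_land=165.716, impact vy=-7.735
  bounce: vy ← 0.75·7.735 = 5.801
Arc 6: start y=0.000, vy=5.801 → t=1.183, apex=1.715, x_land=178.679, impact vy=-5.801
  bounce: vy ← 0.75·5.801 = 4.351
Arc 7: start y=0.000, vy=4.351 → t=0.887, apex=0.965, x_land=188.401, impact vy=-4.351
  bounce: vy ← 0.75·4.351 = 3.263

1 4.899 30.461 53.691
2 3.738 17.135 94.660
3 2.804 9.638 125.387
4 2.103 5.421 148.432
5 1.577 3.050 165.716
6 1.183 1.715 178.679
7 0.887 0.965 188.401
final: 188.401 3.263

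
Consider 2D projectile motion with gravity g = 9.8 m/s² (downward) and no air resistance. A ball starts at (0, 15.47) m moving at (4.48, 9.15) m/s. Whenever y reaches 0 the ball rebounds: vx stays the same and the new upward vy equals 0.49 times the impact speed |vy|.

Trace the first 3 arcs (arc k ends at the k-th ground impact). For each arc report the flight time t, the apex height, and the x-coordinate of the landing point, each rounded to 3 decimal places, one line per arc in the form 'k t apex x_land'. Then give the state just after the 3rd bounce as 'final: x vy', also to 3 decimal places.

Arc 1: start y=15.470, vy=9.150 → t=2.941, apex=19.742, x_land=13.175, impact vy=-19.671
  bounce: vy ← 0.49·19.671 = 9.639
Arc 2: start y=0.000, vy=9.639 → t=1.967, apex=4.740, x_land=21.988, impact vy=-9.639
  bounce: vy ← 0.49·9.639 = 4.723
Arc 3: start y=0.000, vy=4.723 → t=0.964, apex=1.138, x_land=26.306, impact vy=-4.723
  bounce: vy ← 0.49·4.723 = 2.314

1 2.941 19.742 13.175
2 1.967 4.740 21.988
3 0.964 1.138 26.306
final: 26.306 2.314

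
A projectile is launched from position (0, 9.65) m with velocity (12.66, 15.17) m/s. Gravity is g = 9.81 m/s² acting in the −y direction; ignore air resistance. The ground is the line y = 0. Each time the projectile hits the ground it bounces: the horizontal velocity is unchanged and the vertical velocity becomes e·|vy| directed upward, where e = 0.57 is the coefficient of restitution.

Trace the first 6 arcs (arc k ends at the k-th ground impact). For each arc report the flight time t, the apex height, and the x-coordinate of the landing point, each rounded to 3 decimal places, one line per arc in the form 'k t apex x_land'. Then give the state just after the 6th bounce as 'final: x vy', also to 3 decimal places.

1 3.634 21.379 46.008
2 2.380 6.946 76.139
3 1.357 2.257 93.314
4 0.773 0.733 103.104
5 0.441 0.238 108.684
6 0.251 0.077 111.864
final: 111.864 0.702

Arc 1: start y=9.650, vy=15.170 → t=3.634, apex=21.379, x_land=46.008, impact vy=-20.481
  bounce: vy ← 0.57·20.481 = 11.674
Arc 2: start y=0.000, vy=11.674 → t=2.380, apex=6.946, x_land=76.139, impact vy=-11.674
  bounce: vy ← 0.57·11.674 = 6.654
Arc 3: start y=0.000, vy=6.654 → t=1.357, apex=2.257, x_land=93.314, impact vy=-6.654
  bounce: vy ← 0.57·6.654 = 3.793
Arc 4: start y=0.000, vy=3.793 → t=0.773, apex=0.733, x_land=103.104, impact vy=-3.793
  bounce: vy ← 0.57·3.793 = 2.162
Arc 5: start y=0.000, vy=2.162 → t=0.441, apex=0.238, x_land=108.684, impact vy=-2.162
  bounce: vy ← 0.57·2.162 = 1.232
Arc 6: start y=0.000, vy=1.232 → t=0.251, apex=0.077, x_land=111.864, impact vy=-1.232
  bounce: vy ← 0.57·1.232 = 0.702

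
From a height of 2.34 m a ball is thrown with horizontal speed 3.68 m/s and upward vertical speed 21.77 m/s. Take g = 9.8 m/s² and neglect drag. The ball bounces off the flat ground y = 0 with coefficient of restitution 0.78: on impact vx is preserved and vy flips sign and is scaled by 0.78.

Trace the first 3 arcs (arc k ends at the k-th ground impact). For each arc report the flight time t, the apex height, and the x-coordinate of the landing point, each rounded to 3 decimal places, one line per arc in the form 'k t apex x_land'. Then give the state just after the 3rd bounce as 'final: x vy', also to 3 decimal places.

1 4.548 26.520 16.736
2 3.629 16.135 30.092
3 2.831 9.816 40.509
final: 40.509 10.819

Arc 1: start y=2.340, vy=21.770 → t=4.548, apex=26.520, x_land=16.736, impact vy=-22.799
  bounce: vy ← 0.78·22.799 = 17.783
Arc 2: start y=0.000, vy=17.783 → t=3.629, apex=16.135, x_land=30.092, impact vy=-17.783
  bounce: vy ← 0.78·17.783 = 13.871
Arc 3: start y=0.000, vy=13.871 → t=2.831, apex=9.816, x_land=40.509, impact vy=-13.871
  bounce: vy ← 0.78·13.871 = 10.819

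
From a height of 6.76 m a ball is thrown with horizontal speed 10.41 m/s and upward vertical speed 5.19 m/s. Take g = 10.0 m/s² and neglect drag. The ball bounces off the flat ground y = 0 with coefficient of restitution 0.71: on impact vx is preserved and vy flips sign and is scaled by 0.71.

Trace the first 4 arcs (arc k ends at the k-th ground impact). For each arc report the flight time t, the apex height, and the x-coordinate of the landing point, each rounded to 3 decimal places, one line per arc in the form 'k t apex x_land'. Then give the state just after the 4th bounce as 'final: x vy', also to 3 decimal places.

1 1.792 8.107 18.658
2 1.808 4.087 37.481
3 1.284 2.060 50.845
4 0.911 1.038 60.333
final: 60.333 3.236

Arc 1: start y=6.760, vy=5.190 → t=1.792, apex=8.107, x_land=18.658, impact vy=-12.733
  bounce: vy ← 0.71·12.733 = 9.041
Arc 2: start y=0.000, vy=9.041 → t=1.808, apex=4.087, x_land=37.481, impact vy=-9.041
  bounce: vy ← 0.71·9.041 = 6.419
Arc 3: start y=0.000, vy=6.419 → t=1.284, apex=2.060, x_land=50.845, impact vy=-6.419
  bounce: vy ← 0.71·6.419 = 4.557
Arc 4: start y=0.000, vy=4.557 → t=0.911, apex=1.038, x_land=60.333, impact vy=-4.557
  bounce: vy ← 0.71·4.557 = 3.236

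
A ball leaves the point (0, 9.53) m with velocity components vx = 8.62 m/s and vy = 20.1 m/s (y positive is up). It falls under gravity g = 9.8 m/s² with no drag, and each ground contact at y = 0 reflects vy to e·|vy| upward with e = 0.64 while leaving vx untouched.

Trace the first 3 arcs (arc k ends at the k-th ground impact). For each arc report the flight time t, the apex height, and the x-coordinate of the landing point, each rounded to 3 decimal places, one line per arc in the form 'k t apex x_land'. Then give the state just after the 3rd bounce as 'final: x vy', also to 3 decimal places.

Arc 1: start y=9.530, vy=20.100 → t=4.531, apex=30.143, x_land=39.059, impact vy=-24.306
  bounce: vy ← 0.64·24.306 = 15.556
Arc 2: start y=0.000, vy=15.556 → t=3.175, apex=12.346, x_land=66.425, impact vy=-15.556
  bounce: vy ← 0.64·15.556 = 9.956
Arc 3: start y=0.000, vy=9.956 → t=2.032, apex=5.057, x_land=83.940, impact vy=-9.956
  bounce: vy ← 0.64·9.956 = 6.372

1 4.531 30.143 39.059
2 3.175 12.346 66.425
3 2.032 5.057 83.940
final: 83.940 6.372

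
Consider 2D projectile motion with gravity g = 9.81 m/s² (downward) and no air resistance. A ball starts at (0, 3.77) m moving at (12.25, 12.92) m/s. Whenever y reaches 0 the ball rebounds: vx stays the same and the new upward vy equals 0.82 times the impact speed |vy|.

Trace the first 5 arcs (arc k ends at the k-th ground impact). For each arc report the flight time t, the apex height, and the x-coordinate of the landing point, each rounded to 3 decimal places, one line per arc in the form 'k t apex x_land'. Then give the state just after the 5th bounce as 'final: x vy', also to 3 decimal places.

Arc 1: start y=3.770, vy=12.920 → t=2.899, apex=12.278, x_land=35.515, impact vy=-15.521
  bounce: vy ← 0.82·15.521 = 12.727
Arc 2: start y=0.000, vy=12.727 → t=2.595, apex=8.256, x_land=67.300, impact vy=-12.727
  bounce: vy ← 0.82·12.727 = 10.436
Arc 3: start y=0.000, vy=10.436 → t=2.128, apex=5.551, x_land=93.364, impact vy=-10.436
  bounce: vy ← 0.82·10.436 = 8.558
Arc 4: start y=0.000, vy=8.558 → t=1.745, apex=3.733, x_land=114.736, impact vy=-8.558
  bounce: vy ← 0.82·8.558 = 7.017
Arc 5: start y=0.000, vy=7.017 → t=1.431, apex=2.510, x_land=132.261, impact vy=-7.017
  bounce: vy ← 0.82·7.017 = 5.754

1 2.899 12.278 35.515
2 2.595 8.256 67.300
3 2.128 5.551 93.364
4 1.745 3.733 114.736
5 1.431 2.510 132.261
final: 132.261 5.754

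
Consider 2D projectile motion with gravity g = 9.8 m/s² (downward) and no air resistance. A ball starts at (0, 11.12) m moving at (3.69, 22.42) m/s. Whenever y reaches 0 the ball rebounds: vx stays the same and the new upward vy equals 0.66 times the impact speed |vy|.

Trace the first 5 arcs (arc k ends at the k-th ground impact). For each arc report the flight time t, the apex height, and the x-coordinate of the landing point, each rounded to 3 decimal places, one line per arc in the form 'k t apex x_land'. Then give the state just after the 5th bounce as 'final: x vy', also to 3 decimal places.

Arc 1: start y=11.120, vy=22.420 → t=5.027, apex=36.766, x_land=18.549, impact vy=-26.844
  bounce: vy ← 0.66·26.844 = 17.717
Arc 2: start y=0.000, vy=17.717 → t=3.616, apex=16.015, x_land=31.892, impact vy=-17.717
  bounce: vy ← 0.66·17.717 = 11.693
Arc 3: start y=0.000, vy=11.693 → t=2.386, apex=6.976, x_land=40.697, impact vy=-11.693
  bounce: vy ← 0.66·11.693 = 7.718
Arc 4: start y=0.000, vy=7.718 → t=1.575, apex=3.039, x_land=46.509, impact vy=-7.718
  bounce: vy ← 0.66·7.718 = 5.094
Arc 5: start y=0.000, vy=5.094 → t=1.040, apex=1.324, x_land=50.345, impact vy=-5.094
  bounce: vy ← 0.66·5.094 = 3.362

1 5.027 36.766 18.549
2 3.616 16.015 31.892
3 2.386 6.976 40.697
4 1.575 3.039 46.509
5 1.040 1.324 50.345
final: 50.345 3.362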